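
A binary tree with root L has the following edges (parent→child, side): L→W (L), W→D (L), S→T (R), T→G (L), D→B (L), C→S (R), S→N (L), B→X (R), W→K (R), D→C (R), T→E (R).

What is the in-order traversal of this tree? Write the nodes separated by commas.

B, X, D, C, N, S, G, T, E, W, K, L

In-order visits the left subtree, then the node, then the right subtree.
At L: go left to W.
  At W: go left to D.
    At D: go left to B.
      At B: no left child.
      Visit B.
      At B: go right to X.
        X is a leaf — visit X.
    Visit D.
    At D: go right to C.
      At C: no left child.
      Visit C.
      At C: go right to S.
        At S: go left to N.
          N is a leaf — visit N.
        Visit S.
        At S: go right to T.
          At T: go left to G.
            G is a leaf — visit G.
          Visit T.
          At T: go right to E.
            E is a leaf — visit E.
  Visit W.
  At W: go right to K.
    K is a leaf — visit K.
Visit L.
At L: no right child.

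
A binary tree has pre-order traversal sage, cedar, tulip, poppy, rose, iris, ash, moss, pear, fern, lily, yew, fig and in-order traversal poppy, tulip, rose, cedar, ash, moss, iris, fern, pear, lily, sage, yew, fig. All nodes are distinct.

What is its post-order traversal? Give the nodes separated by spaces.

poppy rose tulip moss ash fern lily pear iris cedar fig yew sage

The first element of pre-order is the root; it splits in-order into left and right subtrees.
Root sage: left subtree has 10 nodes {poppy, tulip, rose, cedar, ash, moss, iris, fern, pear, lily}, right has 2 {yew, fig}.
  Root cedar: left subtree has 3 nodes {poppy, tulip, rose}, right has 6 {ash, moss, iris, fern, pear, lily}.
    Root tulip: left subtree has 1 node {poppy}, right has 1 {rose}.
    Root iris: left subtree has 2 nodes {ash, moss}, right has 3 {fern, pear, lily}.
      Root ash: left subtree has 0 nodes { }, right has 1 {moss}.
      Root pear: left subtree has 1 node {fern}, right has 1 {lily}.
  Root yew: left subtree has 0 nodes { }, right has 1 {fig}.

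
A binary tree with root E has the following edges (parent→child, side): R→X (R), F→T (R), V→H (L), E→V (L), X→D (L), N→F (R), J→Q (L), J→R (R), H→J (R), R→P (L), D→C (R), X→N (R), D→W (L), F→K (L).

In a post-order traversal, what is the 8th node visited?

Post-order visits the left subtree, then the right subtree, then the node.
At E: go left to V.
  At V: go left to H.
    At H: no left child.
    At H: go right to J.
      At J: go left to Q.
        Q is a leaf — visit Q.
      At J: go right to R.
        At R: go left to P.
          P is a leaf — visit P.
        At R: go right to X.
          At X: go left to D.
            At D: go left to W.
              W is a leaf — visit W.
            At D: go right to C.
              C is a leaf — visit C.
            Visit D.
          At X: go right to N.
            At N: no left child.
            At N: go right to F.
              At F: go left to K.
                K is a leaf — visit K.
              At F: go right to T.
                T is a leaf — visit T.
              Visit F.
            Visit N.
          Visit X.
        Visit R.
      Visit J.
    Visit H.
  At V: no right child.
  Visit V.
At E: no right child.
Visit E.
Full post-order sequence: Q, P, W, C, D, K, T, F, N, X, R, J, H, V, E.

F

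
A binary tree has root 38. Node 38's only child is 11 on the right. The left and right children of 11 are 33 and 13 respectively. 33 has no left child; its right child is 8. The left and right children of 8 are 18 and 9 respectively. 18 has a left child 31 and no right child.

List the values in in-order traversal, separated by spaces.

In-order visits the left subtree, then the node, then the right subtree.
At 38: no left child.
Visit 38.
At 38: go right to 11.
  At 11: go left to 33.
    At 33: no left child.
    Visit 33.
    At 33: go right to 8.
      At 8: go left to 18.
        At 18: go left to 31.
          31 is a leaf — visit 31.
        Visit 18.
        At 18: no right child.
      Visit 8.
      At 8: go right to 9.
        9 is a leaf — visit 9.
  Visit 11.
  At 11: go right to 13.
    13 is a leaf — visit 13.

38 33 31 18 8 9 11 13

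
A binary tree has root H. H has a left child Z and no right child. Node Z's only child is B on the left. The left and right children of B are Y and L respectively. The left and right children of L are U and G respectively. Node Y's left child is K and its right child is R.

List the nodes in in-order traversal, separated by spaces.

In-order visits the left subtree, then the node, then the right subtree.
At H: go left to Z.
  At Z: go left to B.
    At B: go left to Y.
      At Y: go left to K.
        K is a leaf — visit K.
      Visit Y.
      At Y: go right to R.
        R is a leaf — visit R.
    Visit B.
    At B: go right to L.
      At L: go left to U.
        U is a leaf — visit U.
      Visit L.
      At L: go right to G.
        G is a leaf — visit G.
  Visit Z.
  At Z: no right child.
Visit H.
At H: no right child.

K Y R B U L G Z H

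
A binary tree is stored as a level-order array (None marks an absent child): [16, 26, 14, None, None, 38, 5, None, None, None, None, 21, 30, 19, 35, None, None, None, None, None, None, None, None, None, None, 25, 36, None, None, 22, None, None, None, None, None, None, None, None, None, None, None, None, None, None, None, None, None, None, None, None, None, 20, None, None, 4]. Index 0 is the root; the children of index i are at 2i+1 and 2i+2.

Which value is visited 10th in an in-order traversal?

14

In-order visits the left subtree, then the node, then the right subtree.
At 16: go left to 26.
  26 is a leaf — visit 26.
Visit 16.
At 16: go right to 14.
  At 14: go left to 38.
    At 38: go left to 21.
      21 is a leaf — visit 21.
    Visit 38.
    At 38: go right to 30.
      At 30: go left to 25.
        At 25: go left to 20.
          20 is a leaf — visit 20.
        Visit 25.
        At 25: no right child.
      Visit 30.
      At 30: go right to 36.
        At 36: no left child.
        Visit 36.
        At 36: go right to 4.
          4 is a leaf — visit 4.
  Visit 14.
  At 14: go right to 5.
    At 5: go left to 19.
      19 is a leaf — visit 19.
    Visit 5.
    At 5: go right to 35.
      At 35: go left to 22.
        22 is a leaf — visit 22.
      Visit 35.
      At 35: no right child.
Full in-order sequence: 26, 16, 21, 38, 20, 25, 30, 36, 4, 14, 19, 5, 22, 35.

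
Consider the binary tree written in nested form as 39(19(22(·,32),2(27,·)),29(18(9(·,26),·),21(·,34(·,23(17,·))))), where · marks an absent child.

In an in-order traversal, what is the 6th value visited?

39

In-order visits the left subtree, then the node, then the right subtree.
At 39: go left to 19.
  At 19: go left to 22.
    At 22: no left child.
    Visit 22.
    At 22: go right to 32.
      32 is a leaf — visit 32.
  Visit 19.
  At 19: go right to 2.
    At 2: go left to 27.
      27 is a leaf — visit 27.
    Visit 2.
    At 2: no right child.
Visit 39.
At 39: go right to 29.
  At 29: go left to 18.
    At 18: go left to 9.
      At 9: no left child.
      Visit 9.
      At 9: go right to 26.
        26 is a leaf — visit 26.
    Visit 18.
    At 18: no right child.
  Visit 29.
  At 29: go right to 21.
    At 21: no left child.
    Visit 21.
    At 21: go right to 34.
      At 34: no left child.
      Visit 34.
      At 34: go right to 23.
        At 23: go left to 17.
          17 is a leaf — visit 17.
        Visit 23.
        At 23: no right child.
Full in-order sequence: 22, 32, 19, 27, 2, 39, 9, 26, 18, 29, 21, 34, 17, 23.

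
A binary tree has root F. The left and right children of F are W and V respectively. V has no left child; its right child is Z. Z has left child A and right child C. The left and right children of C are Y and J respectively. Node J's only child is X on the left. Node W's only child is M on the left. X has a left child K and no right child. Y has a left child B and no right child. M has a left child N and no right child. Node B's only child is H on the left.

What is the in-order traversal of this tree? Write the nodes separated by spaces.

N M W F V A Z H B Y C K X J

In-order visits the left subtree, then the node, then the right subtree.
At F: go left to W.
  At W: go left to M.
    At M: go left to N.
      N is a leaf — visit N.
    Visit M.
    At M: no right child.
  Visit W.
  At W: no right child.
Visit F.
At F: go right to V.
  At V: no left child.
  Visit V.
  At V: go right to Z.
    At Z: go left to A.
      A is a leaf — visit A.
    Visit Z.
    At Z: go right to C.
      At C: go left to Y.
        At Y: go left to B.
          At B: go left to H.
            H is a leaf — visit H.
          Visit B.
          At B: no right child.
        Visit Y.
        At Y: no right child.
      Visit C.
      At C: go right to J.
        At J: go left to X.
          At X: go left to K.
            K is a leaf — visit K.
          Visit X.
          At X: no right child.
        Visit J.
        At J: no right child.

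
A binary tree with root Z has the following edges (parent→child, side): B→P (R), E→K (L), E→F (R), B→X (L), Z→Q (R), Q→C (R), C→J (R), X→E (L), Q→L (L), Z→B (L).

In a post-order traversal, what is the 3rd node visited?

Post-order visits the left subtree, then the right subtree, then the node.
At Z: go left to B.
  At B: go left to X.
    At X: go left to E.
      At E: go left to K.
        K is a leaf — visit K.
      At E: go right to F.
        F is a leaf — visit F.
      Visit E.
    At X: no right child.
    Visit X.
  At B: go right to P.
    P is a leaf — visit P.
  Visit B.
At Z: go right to Q.
  At Q: go left to L.
    L is a leaf — visit L.
  At Q: go right to C.
    At C: no left child.
    At C: go right to J.
      J is a leaf — visit J.
    Visit C.
  Visit Q.
Visit Z.
Full post-order sequence: K, F, E, X, P, B, L, J, C, Q, Z.

E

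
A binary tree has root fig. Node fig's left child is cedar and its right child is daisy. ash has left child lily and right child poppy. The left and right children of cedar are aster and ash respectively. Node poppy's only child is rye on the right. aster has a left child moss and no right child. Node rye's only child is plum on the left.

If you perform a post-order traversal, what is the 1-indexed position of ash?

Post-order visits the left subtree, then the right subtree, then the node.
At fig: go left to cedar.
  At cedar: go left to aster.
    At aster: go left to moss.
      moss is a leaf — visit moss.
    At aster: no right child.
    Visit aster.
  At cedar: go right to ash.
    At ash: go left to lily.
      lily is a leaf — visit lily.
    At ash: go right to poppy.
      At poppy: no left child.
      At poppy: go right to rye.
        At rye: go left to plum.
          plum is a leaf — visit plum.
        At rye: no right child.
        Visit rye.
      Visit poppy.
    Visit ash.
  Visit cedar.
At fig: go right to daisy.
  daisy is a leaf — visit daisy.
Visit fig.
Full post-order sequence: moss, aster, lily, plum, rye, poppy, ash, cedar, daisy, fig.

7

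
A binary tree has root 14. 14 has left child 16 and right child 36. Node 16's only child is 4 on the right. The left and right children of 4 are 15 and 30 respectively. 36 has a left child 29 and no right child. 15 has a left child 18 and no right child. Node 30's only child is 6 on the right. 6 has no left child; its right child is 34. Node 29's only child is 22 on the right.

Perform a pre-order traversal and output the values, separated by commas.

Pre-order visits the node, then its left subtree, then its right subtree.
Visit 14.
At 14: go left to 16.
  Visit 16.
  At 16: no left child.
  At 16: go right to 4.
    Visit 4.
    At 4: go left to 15.
      Visit 15.
      At 15: go left to 18.
        18 is a leaf — visit 18.
      At 15: no right child.
    At 4: go right to 30.
      Visit 30.
      At 30: no left child.
      At 30: go right to 6.
        Visit 6.
        At 6: no left child.
        At 6: go right to 34.
          34 is a leaf — visit 34.
At 14: go right to 36.
  Visit 36.
  At 36: go left to 29.
    Visit 29.
    At 29: no left child.
    At 29: go right to 22.
      22 is a leaf — visit 22.
  At 36: no right child.

14, 16, 4, 15, 18, 30, 6, 34, 36, 29, 22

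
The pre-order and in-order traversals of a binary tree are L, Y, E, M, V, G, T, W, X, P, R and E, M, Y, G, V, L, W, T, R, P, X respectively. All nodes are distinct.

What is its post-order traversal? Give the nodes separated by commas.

The first element of pre-order is the root; it splits in-order into left and right subtrees.
Root L: left subtree has 5 nodes {E, M, Y, G, V}, right has 5 {W, T, R, P, X}.
  Root Y: left subtree has 2 nodes {E, M}, right has 2 {G, V}.
    Root E: left subtree has 0 nodes { }, right has 1 {M}.
    Root V: left subtree has 1 node {G}, right has 0 { }.
  Root T: left subtree has 1 node {W}, right has 3 {R, P, X}.
    Root X: left subtree has 2 nodes {R, P}, right has 0 { }.
      Root P: left subtree has 1 node {R}, right has 0 { }.

M, E, G, V, Y, W, R, P, X, T, L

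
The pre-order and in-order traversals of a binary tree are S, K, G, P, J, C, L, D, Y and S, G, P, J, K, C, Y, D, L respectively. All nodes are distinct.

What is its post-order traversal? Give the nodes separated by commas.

J, P, G, Y, D, L, C, K, S

The first element of pre-order is the root; it splits in-order into left and right subtrees.
Root S: left subtree has 0 nodes { }, right has 8 {G, P, J, K, C, Y, D, L}.
  Root K: left subtree has 3 nodes {G, P, J}, right has 4 {C, Y, D, L}.
    Root G: left subtree has 0 nodes { }, right has 2 {P, J}.
      Root P: left subtree has 0 nodes { }, right has 1 {J}.
    Root C: left subtree has 0 nodes { }, right has 3 {Y, D, L}.
      Root L: left subtree has 2 nodes {Y, D}, right has 0 { }.
        Root D: left subtree has 1 node {Y}, right has 0 { }.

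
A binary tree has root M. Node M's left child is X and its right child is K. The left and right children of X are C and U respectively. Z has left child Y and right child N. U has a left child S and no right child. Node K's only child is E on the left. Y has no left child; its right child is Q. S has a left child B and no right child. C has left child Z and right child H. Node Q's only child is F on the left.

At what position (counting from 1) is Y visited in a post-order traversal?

Post-order visits the left subtree, then the right subtree, then the node.
At M: go left to X.
  At X: go left to C.
    At C: go left to Z.
      At Z: go left to Y.
        At Y: no left child.
        At Y: go right to Q.
          At Q: go left to F.
            F is a leaf — visit F.
          At Q: no right child.
          Visit Q.
        Visit Y.
      At Z: go right to N.
        N is a leaf — visit N.
      Visit Z.
    At C: go right to H.
      H is a leaf — visit H.
    Visit C.
  At X: go right to U.
    At U: go left to S.
      At S: go left to B.
        B is a leaf — visit B.
      At S: no right child.
      Visit S.
    At U: no right child.
    Visit U.
  Visit X.
At M: go right to K.
  At K: go left to E.
    E is a leaf — visit E.
  At K: no right child.
  Visit K.
Visit M.
Full post-order sequence: F, Q, Y, N, Z, H, C, B, S, U, X, E, K, M.

3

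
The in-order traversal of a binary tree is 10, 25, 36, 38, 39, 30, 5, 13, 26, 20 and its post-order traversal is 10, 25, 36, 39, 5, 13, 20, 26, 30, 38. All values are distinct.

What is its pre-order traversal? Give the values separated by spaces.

The last element of post-order is the root; it splits in-order into left and right subtrees.
Root 38: left subtree has 3 nodes {10, 25, 36}, right has 6 {39, 30, 5, 13, 26, 20}.
  Root 36: left subtree has 2 nodes {10, 25}, right has 0 { }.
    Root 25: left subtree has 1 node {10}, right has 0 { }.
  Root 30: left subtree has 1 node {39}, right has 4 {5, 13, 26, 20}.
    Root 26: left subtree has 2 nodes {5, 13}, right has 1 {20}.
      Root 13: left subtree has 1 node {5}, right has 0 { }.

38 36 25 10 30 39 26 13 5 20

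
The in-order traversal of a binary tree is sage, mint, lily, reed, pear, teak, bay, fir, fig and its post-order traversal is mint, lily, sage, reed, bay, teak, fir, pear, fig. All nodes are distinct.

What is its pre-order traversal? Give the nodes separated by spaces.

fig pear reed sage lily mint fir teak bay

The last element of post-order is the root; it splits in-order into left and right subtrees.
Root fig: left subtree has 8 nodes {sage, mint, lily, reed, pear, teak, bay, fir}, right has 0 { }.
  Root pear: left subtree has 4 nodes {sage, mint, lily, reed}, right has 3 {teak, bay, fir}.
    Root reed: left subtree has 3 nodes {sage, mint, lily}, right has 0 { }.
      Root sage: left subtree has 0 nodes { }, right has 2 {mint, lily}.
        Root lily: left subtree has 1 node {mint}, right has 0 { }.
    Root fir: left subtree has 2 nodes {teak, bay}, right has 0 { }.
      Root teak: left subtree has 0 nodes { }, right has 1 {bay}.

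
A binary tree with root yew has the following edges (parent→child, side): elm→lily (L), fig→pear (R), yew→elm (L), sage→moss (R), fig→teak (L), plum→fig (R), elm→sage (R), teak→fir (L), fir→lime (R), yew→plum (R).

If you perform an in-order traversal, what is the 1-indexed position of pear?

11

In-order visits the left subtree, then the node, then the right subtree.
At yew: go left to elm.
  At elm: go left to lily.
    lily is a leaf — visit lily.
  Visit elm.
  At elm: go right to sage.
    At sage: no left child.
    Visit sage.
    At sage: go right to moss.
      moss is a leaf — visit moss.
Visit yew.
At yew: go right to plum.
  At plum: no left child.
  Visit plum.
  At plum: go right to fig.
    At fig: go left to teak.
      At teak: go left to fir.
        At fir: no left child.
        Visit fir.
        At fir: go right to lime.
          lime is a leaf — visit lime.
      Visit teak.
      At teak: no right child.
    Visit fig.
    At fig: go right to pear.
      pear is a leaf — visit pear.
Full in-order sequence: lily, elm, sage, moss, yew, plum, fir, lime, teak, fig, pear.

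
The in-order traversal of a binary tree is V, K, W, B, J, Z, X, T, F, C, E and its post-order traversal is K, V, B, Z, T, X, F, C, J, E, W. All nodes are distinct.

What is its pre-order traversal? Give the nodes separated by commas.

The last element of post-order is the root; it splits in-order into left and right subtrees.
Root W: left subtree has 2 nodes {V, K}, right has 8 {B, J, Z, X, T, F, C, E}.
  Root V: left subtree has 0 nodes { }, right has 1 {K}.
  Root E: left subtree has 7 nodes {B, J, Z, X, T, F, C}, right has 0 { }.
    Root J: left subtree has 1 node {B}, right has 5 {Z, X, T, F, C}.
      Root C: left subtree has 4 nodes {Z, X, T, F}, right has 0 { }.
        Root F: left subtree has 3 nodes {Z, X, T}, right has 0 { }.
          Root X: left subtree has 1 node {Z}, right has 1 {T}.

W, V, K, E, J, B, C, F, X, Z, T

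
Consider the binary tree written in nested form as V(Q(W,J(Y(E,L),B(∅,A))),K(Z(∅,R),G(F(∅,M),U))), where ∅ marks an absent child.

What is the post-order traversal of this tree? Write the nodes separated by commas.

Post-order visits the left subtree, then the right subtree, then the node.
At V: go left to Q.
  At Q: go left to W.
    W is a leaf — visit W.
  At Q: go right to J.
    At J: go left to Y.
      At Y: go left to E.
        E is a leaf — visit E.
      At Y: go right to L.
        L is a leaf — visit L.
      Visit Y.
    At J: go right to B.
      At B: no left child.
      At B: go right to A.
        A is a leaf — visit A.
      Visit B.
    Visit J.
  Visit Q.
At V: go right to K.
  At K: go left to Z.
    At Z: no left child.
    At Z: go right to R.
      R is a leaf — visit R.
    Visit Z.
  At K: go right to G.
    At G: go left to F.
      At F: no left child.
      At F: go right to M.
        M is a leaf — visit M.
      Visit F.
    At G: go right to U.
      U is a leaf — visit U.
    Visit G.
  Visit K.
Visit V.

W, E, L, Y, A, B, J, Q, R, Z, M, F, U, G, K, V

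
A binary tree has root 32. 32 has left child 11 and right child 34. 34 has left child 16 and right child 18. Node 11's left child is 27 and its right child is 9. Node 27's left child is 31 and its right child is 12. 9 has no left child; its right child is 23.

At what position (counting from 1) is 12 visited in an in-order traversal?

3

In-order visits the left subtree, then the node, then the right subtree.
At 32: go left to 11.
  At 11: go left to 27.
    At 27: go left to 31.
      31 is a leaf — visit 31.
    Visit 27.
    At 27: go right to 12.
      12 is a leaf — visit 12.
  Visit 11.
  At 11: go right to 9.
    At 9: no left child.
    Visit 9.
    At 9: go right to 23.
      23 is a leaf — visit 23.
Visit 32.
At 32: go right to 34.
  At 34: go left to 16.
    16 is a leaf — visit 16.
  Visit 34.
  At 34: go right to 18.
    18 is a leaf — visit 18.
Full in-order sequence: 31, 27, 12, 11, 9, 23, 32, 16, 34, 18.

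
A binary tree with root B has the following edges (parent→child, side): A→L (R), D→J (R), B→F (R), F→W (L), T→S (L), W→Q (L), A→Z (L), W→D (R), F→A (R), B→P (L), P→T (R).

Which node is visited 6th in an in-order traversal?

W

In-order visits the left subtree, then the node, then the right subtree.
At B: go left to P.
  At P: no left child.
  Visit P.
  At P: go right to T.
    At T: go left to S.
      S is a leaf — visit S.
    Visit T.
    At T: no right child.
Visit B.
At B: go right to F.
  At F: go left to W.
    At W: go left to Q.
      Q is a leaf — visit Q.
    Visit W.
    At W: go right to D.
      At D: no left child.
      Visit D.
      At D: go right to J.
        J is a leaf — visit J.
  Visit F.
  At F: go right to A.
    At A: go left to Z.
      Z is a leaf — visit Z.
    Visit A.
    At A: go right to L.
      L is a leaf — visit L.
Full in-order sequence: P, S, T, B, Q, W, D, J, F, Z, A, L.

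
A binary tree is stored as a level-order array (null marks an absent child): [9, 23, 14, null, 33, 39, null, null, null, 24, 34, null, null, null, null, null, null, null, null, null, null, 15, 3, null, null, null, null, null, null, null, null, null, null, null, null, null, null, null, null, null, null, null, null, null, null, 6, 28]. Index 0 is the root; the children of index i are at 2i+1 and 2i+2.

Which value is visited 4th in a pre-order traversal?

24

Pre-order visits the node, then its left subtree, then its right subtree.
Visit 9.
At 9: go left to 23.
  Visit 23.
  At 23: no left child.
  At 23: go right to 33.
    Visit 33.
    At 33: go left to 24.
      24 is a leaf — visit 24.
    At 33: go right to 34.
      Visit 34.
      At 34: go left to 15.
        15 is a leaf — visit 15.
      At 34: go right to 3.
        Visit 3.
        At 3: go left to 6.
          6 is a leaf — visit 6.
        At 3: go right to 28.
          28 is a leaf — visit 28.
At 9: go right to 14.
  Visit 14.
  At 14: go left to 39.
    39 is a leaf — visit 39.
  At 14: no right child.
Full pre-order sequence: 9, 23, 33, 24, 34, 15, 3, 6, 28, 14, 39.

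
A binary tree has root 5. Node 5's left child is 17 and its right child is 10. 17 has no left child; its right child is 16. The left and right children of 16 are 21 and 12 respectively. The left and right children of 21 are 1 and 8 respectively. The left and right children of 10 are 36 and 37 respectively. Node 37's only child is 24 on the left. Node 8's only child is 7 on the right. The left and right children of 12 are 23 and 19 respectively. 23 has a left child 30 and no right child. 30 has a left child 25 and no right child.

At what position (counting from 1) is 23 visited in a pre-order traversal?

Pre-order visits the node, then its left subtree, then its right subtree.
Visit 5.
At 5: go left to 17.
  Visit 17.
  At 17: no left child.
  At 17: go right to 16.
    Visit 16.
    At 16: go left to 21.
      Visit 21.
      At 21: go left to 1.
        1 is a leaf — visit 1.
      At 21: go right to 8.
        Visit 8.
        At 8: no left child.
        At 8: go right to 7.
          7 is a leaf — visit 7.
    At 16: go right to 12.
      Visit 12.
      At 12: go left to 23.
        Visit 23.
        At 23: go left to 30.
          Visit 30.
          At 30: go left to 25.
            25 is a leaf — visit 25.
          At 30: no right child.
        At 23: no right child.
      At 12: go right to 19.
        19 is a leaf — visit 19.
At 5: go right to 10.
  Visit 10.
  At 10: go left to 36.
    36 is a leaf — visit 36.
  At 10: go right to 37.
    Visit 37.
    At 37: go left to 24.
      24 is a leaf — visit 24.
    At 37: no right child.
Full pre-order sequence: 5, 17, 16, 21, 1, 8, 7, 12, 23, 30, 25, 19, 10, 36, 37, 24.

9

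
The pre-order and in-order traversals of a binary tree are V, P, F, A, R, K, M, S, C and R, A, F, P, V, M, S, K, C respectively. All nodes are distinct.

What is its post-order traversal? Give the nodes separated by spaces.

The first element of pre-order is the root; it splits in-order into left and right subtrees.
Root V: left subtree has 4 nodes {R, A, F, P}, right has 4 {M, S, K, C}.
  Root P: left subtree has 3 nodes {R, A, F}, right has 0 { }.
    Root F: left subtree has 2 nodes {R, A}, right has 0 { }.
      Root A: left subtree has 1 node {R}, right has 0 { }.
  Root K: left subtree has 2 nodes {M, S}, right has 1 {C}.
    Root M: left subtree has 0 nodes { }, right has 1 {S}.

R A F P S M C K V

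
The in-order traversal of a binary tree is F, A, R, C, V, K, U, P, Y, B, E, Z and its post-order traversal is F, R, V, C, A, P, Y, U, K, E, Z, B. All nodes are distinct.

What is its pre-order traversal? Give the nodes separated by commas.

B, K, A, F, C, R, V, U, Y, P, Z, E

The last element of post-order is the root; it splits in-order into left and right subtrees.
Root B: left subtree has 9 nodes {F, A, R, C, V, K, U, P, Y}, right has 2 {E, Z}.
  Root K: left subtree has 5 nodes {F, A, R, C, V}, right has 3 {U, P, Y}.
    Root A: left subtree has 1 node {F}, right has 3 {R, C, V}.
      Root C: left subtree has 1 node {R}, right has 1 {V}.
    Root U: left subtree has 0 nodes { }, right has 2 {P, Y}.
      Root Y: left subtree has 1 node {P}, right has 0 { }.
  Root Z: left subtree has 1 node {E}, right has 0 { }.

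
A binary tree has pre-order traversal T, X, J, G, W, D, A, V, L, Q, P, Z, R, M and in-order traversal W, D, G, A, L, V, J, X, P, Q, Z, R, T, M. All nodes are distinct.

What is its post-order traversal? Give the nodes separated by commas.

D, W, L, V, A, G, J, P, R, Z, Q, X, M, T

The first element of pre-order is the root; it splits in-order into left and right subtrees.
Root T: left subtree has 12 nodes {W, D, G, A, L, V, J, X, P, Q, Z, R}, right has 1 {M}.
  Root X: left subtree has 7 nodes {W, D, G, A, L, V, J}, right has 4 {P, Q, Z, R}.
    Root J: left subtree has 6 nodes {W, D, G, A, L, V}, right has 0 { }.
      Root G: left subtree has 2 nodes {W, D}, right has 3 {A, L, V}.
        Root W: left subtree has 0 nodes { }, right has 1 {D}.
        Root A: left subtree has 0 nodes { }, right has 2 {L, V}.
          Root V: left subtree has 1 node {L}, right has 0 { }.
    Root Q: left subtree has 1 node {P}, right has 2 {Z, R}.
      Root Z: left subtree has 0 nodes { }, right has 1 {R}.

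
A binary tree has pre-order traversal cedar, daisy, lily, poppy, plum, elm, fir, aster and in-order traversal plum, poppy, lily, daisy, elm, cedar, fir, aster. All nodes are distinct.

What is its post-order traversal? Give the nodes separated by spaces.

plum poppy lily elm daisy aster fir cedar

The first element of pre-order is the root; it splits in-order into left and right subtrees.
Root cedar: left subtree has 5 nodes {plum, poppy, lily, daisy, elm}, right has 2 {fir, aster}.
  Root daisy: left subtree has 3 nodes {plum, poppy, lily}, right has 1 {elm}.
    Root lily: left subtree has 2 nodes {plum, poppy}, right has 0 { }.
      Root poppy: left subtree has 1 node {plum}, right has 0 { }.
  Root fir: left subtree has 0 nodes { }, right has 1 {aster}.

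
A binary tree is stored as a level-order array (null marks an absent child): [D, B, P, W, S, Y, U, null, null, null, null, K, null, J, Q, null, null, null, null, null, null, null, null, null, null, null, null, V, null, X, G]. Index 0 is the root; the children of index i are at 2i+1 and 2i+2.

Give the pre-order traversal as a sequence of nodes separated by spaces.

Pre-order visits the node, then its left subtree, then its right subtree.
Visit D.
At D: go left to B.
  Visit B.
  At B: go left to W.
    W is a leaf — visit W.
  At B: go right to S.
    S is a leaf — visit S.
At D: go right to P.
  Visit P.
  At P: go left to Y.
    Visit Y.
    At Y: go left to K.
      K is a leaf — visit K.
    At Y: no right child.
  At P: go right to U.
    Visit U.
    At U: go left to J.
      Visit J.
      At J: go left to V.
        V is a leaf — visit V.
      At J: no right child.
    At U: go right to Q.
      Visit Q.
      At Q: go left to X.
        X is a leaf — visit X.
      At Q: go right to G.
        G is a leaf — visit G.

D B W S P Y K U J V Q X G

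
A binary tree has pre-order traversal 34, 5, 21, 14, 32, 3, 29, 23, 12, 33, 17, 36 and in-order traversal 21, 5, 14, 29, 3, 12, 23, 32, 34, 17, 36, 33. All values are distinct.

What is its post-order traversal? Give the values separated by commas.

The first element of pre-order is the root; it splits in-order into left and right subtrees.
Root 34: left subtree has 8 nodes {21, 5, 14, 29, 3, 12, 23, 32}, right has 3 {17, 36, 33}.
  Root 5: left subtree has 1 node {21}, right has 6 {14, 29, 3, 12, 23, 32}.
    Root 14: left subtree has 0 nodes { }, right has 5 {29, 3, 12, 23, 32}.
      Root 32: left subtree has 4 nodes {29, 3, 12, 23}, right has 0 { }.
        Root 3: left subtree has 1 node {29}, right has 2 {12, 23}.
          Root 23: left subtree has 1 node {12}, right has 0 { }.
  Root 33: left subtree has 2 nodes {17, 36}, right has 0 { }.
    Root 17: left subtree has 0 nodes { }, right has 1 {36}.

21, 29, 12, 23, 3, 32, 14, 5, 36, 17, 33, 34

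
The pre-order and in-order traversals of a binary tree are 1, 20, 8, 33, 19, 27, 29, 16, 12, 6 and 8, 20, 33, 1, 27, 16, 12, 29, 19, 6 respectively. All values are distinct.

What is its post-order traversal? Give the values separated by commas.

The first element of pre-order is the root; it splits in-order into left and right subtrees.
Root 1: left subtree has 3 nodes {8, 20, 33}, right has 6 {27, 16, 12, 29, 19, 6}.
  Root 20: left subtree has 1 node {8}, right has 1 {33}.
  Root 19: left subtree has 4 nodes {27, 16, 12, 29}, right has 1 {6}.
    Root 27: left subtree has 0 nodes { }, right has 3 {16, 12, 29}.
      Root 29: left subtree has 2 nodes {16, 12}, right has 0 { }.
        Root 16: left subtree has 0 nodes { }, right has 1 {12}.

8, 33, 20, 12, 16, 29, 27, 6, 19, 1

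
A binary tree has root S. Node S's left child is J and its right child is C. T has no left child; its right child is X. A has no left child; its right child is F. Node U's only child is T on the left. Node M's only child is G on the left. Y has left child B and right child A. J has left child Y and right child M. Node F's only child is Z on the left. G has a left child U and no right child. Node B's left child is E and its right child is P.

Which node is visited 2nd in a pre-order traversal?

Pre-order visits the node, then its left subtree, then its right subtree.
Visit S.
At S: go left to J.
  Visit J.
  At J: go left to Y.
    Visit Y.
    At Y: go left to B.
      Visit B.
      At B: go left to E.
        E is a leaf — visit E.
      At B: go right to P.
        P is a leaf — visit P.
    At Y: go right to A.
      Visit A.
      At A: no left child.
      At A: go right to F.
        Visit F.
        At F: go left to Z.
          Z is a leaf — visit Z.
        At F: no right child.
  At J: go right to M.
    Visit M.
    At M: go left to G.
      Visit G.
      At G: go left to U.
        Visit U.
        At U: go left to T.
          Visit T.
          At T: no left child.
          At T: go right to X.
            X is a leaf — visit X.
        At U: no right child.
      At G: no right child.
    At M: no right child.
At S: go right to C.
  C is a leaf — visit C.
Full pre-order sequence: S, J, Y, B, E, P, A, F, Z, M, G, U, T, X, C.

J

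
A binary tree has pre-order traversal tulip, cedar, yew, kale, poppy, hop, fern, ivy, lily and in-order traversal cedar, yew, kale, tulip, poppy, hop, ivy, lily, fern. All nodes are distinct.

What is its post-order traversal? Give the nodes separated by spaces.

kale yew cedar lily ivy fern hop poppy tulip

The first element of pre-order is the root; it splits in-order into left and right subtrees.
Root tulip: left subtree has 3 nodes {cedar, yew, kale}, right has 5 {poppy, hop, ivy, lily, fern}.
  Root cedar: left subtree has 0 nodes { }, right has 2 {yew, kale}.
    Root yew: left subtree has 0 nodes { }, right has 1 {kale}.
  Root poppy: left subtree has 0 nodes { }, right has 4 {hop, ivy, lily, fern}.
    Root hop: left subtree has 0 nodes { }, right has 3 {ivy, lily, fern}.
      Root fern: left subtree has 2 nodes {ivy, lily}, right has 0 { }.
        Root ivy: left subtree has 0 nodes { }, right has 1 {lily}.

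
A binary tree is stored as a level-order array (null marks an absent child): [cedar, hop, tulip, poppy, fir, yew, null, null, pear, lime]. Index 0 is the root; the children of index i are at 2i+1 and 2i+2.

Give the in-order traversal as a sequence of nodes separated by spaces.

poppy pear hop lime fir cedar yew tulip

In-order visits the left subtree, then the node, then the right subtree.
At cedar: go left to hop.
  At hop: go left to poppy.
    At poppy: no left child.
    Visit poppy.
    At poppy: go right to pear.
      pear is a leaf — visit pear.
  Visit hop.
  At hop: go right to fir.
    At fir: go left to lime.
      lime is a leaf — visit lime.
    Visit fir.
    At fir: no right child.
Visit cedar.
At cedar: go right to tulip.
  At tulip: go left to yew.
    yew is a leaf — visit yew.
  Visit tulip.
  At tulip: no right child.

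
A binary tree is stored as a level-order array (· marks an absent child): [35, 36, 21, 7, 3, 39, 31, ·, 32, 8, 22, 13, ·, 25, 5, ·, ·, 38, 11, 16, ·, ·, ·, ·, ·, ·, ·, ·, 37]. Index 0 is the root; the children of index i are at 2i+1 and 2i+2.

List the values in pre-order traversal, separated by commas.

35, 36, 7, 32, 38, 11, 3, 8, 16, 22, 21, 39, 13, 31, 25, 37, 5

Pre-order visits the node, then its left subtree, then its right subtree.
Visit 35.
At 35: go left to 36.
  Visit 36.
  At 36: go left to 7.
    Visit 7.
    At 7: no left child.
    At 7: go right to 32.
      Visit 32.
      At 32: go left to 38.
        38 is a leaf — visit 38.
      At 32: go right to 11.
        11 is a leaf — visit 11.
  At 36: go right to 3.
    Visit 3.
    At 3: go left to 8.
      Visit 8.
      At 8: go left to 16.
        16 is a leaf — visit 16.
      At 8: no right child.
    At 3: go right to 22.
      22 is a leaf — visit 22.
At 35: go right to 21.
  Visit 21.
  At 21: go left to 39.
    Visit 39.
    At 39: go left to 13.
      13 is a leaf — visit 13.
    At 39: no right child.
  At 21: go right to 31.
    Visit 31.
    At 31: go left to 25.
      Visit 25.
      At 25: no left child.
      At 25: go right to 37.
        37 is a leaf — visit 37.
    At 31: go right to 5.
      5 is a leaf — visit 5.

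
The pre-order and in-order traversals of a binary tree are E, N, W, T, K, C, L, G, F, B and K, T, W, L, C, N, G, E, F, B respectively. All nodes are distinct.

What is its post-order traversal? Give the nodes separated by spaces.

The first element of pre-order is the root; it splits in-order into left and right subtrees.
Root E: left subtree has 7 nodes {K, T, W, L, C, N, G}, right has 2 {F, B}.
  Root N: left subtree has 5 nodes {K, T, W, L, C}, right has 1 {G}.
    Root W: left subtree has 2 nodes {K, T}, right has 2 {L, C}.
      Root T: left subtree has 1 node {K}, right has 0 { }.
      Root C: left subtree has 1 node {L}, right has 0 { }.
  Root F: left subtree has 0 nodes { }, right has 1 {B}.

K T L C W G N B F E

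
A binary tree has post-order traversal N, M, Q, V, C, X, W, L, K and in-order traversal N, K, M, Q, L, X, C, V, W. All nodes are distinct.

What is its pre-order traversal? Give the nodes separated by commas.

The last element of post-order is the root; it splits in-order into left and right subtrees.
Root K: left subtree has 1 node {N}, right has 7 {M, Q, L, X, C, V, W}.
  Root L: left subtree has 2 nodes {M, Q}, right has 4 {X, C, V, W}.
    Root Q: left subtree has 1 node {M}, right has 0 { }.
    Root W: left subtree has 3 nodes {X, C, V}, right has 0 { }.
      Root X: left subtree has 0 nodes { }, right has 2 {C, V}.
        Root C: left subtree has 0 nodes { }, right has 1 {V}.

K, N, L, Q, M, W, X, C, V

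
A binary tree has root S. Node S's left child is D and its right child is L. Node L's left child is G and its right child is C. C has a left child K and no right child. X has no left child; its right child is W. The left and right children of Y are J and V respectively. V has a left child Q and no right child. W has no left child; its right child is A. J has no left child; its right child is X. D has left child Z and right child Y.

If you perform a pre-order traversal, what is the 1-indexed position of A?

Pre-order visits the node, then its left subtree, then its right subtree.
Visit S.
At S: go left to D.
  Visit D.
  At D: go left to Z.
    Z is a leaf — visit Z.
  At D: go right to Y.
    Visit Y.
    At Y: go left to J.
      Visit J.
      At J: no left child.
      At J: go right to X.
        Visit X.
        At X: no left child.
        At X: go right to W.
          Visit W.
          At W: no left child.
          At W: go right to A.
            A is a leaf — visit A.
    At Y: go right to V.
      Visit V.
      At V: go left to Q.
        Q is a leaf — visit Q.
      At V: no right child.
At S: go right to L.
  Visit L.
  At L: go left to G.
    G is a leaf — visit G.
  At L: go right to C.
    Visit C.
    At C: go left to K.
      K is a leaf — visit K.
    At C: no right child.
Full pre-order sequence: S, D, Z, Y, J, X, W, A, V, Q, L, G, C, K.

8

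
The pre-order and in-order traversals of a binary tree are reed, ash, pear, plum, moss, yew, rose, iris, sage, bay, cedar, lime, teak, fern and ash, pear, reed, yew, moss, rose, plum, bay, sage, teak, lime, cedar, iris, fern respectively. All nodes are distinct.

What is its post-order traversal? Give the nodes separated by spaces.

The first element of pre-order is the root; it splits in-order into left and right subtrees.
Root reed: left subtree has 2 nodes {ash, pear}, right has 11 {yew, moss, rose, plum, bay, sage, teak, lime, cedar, iris, fern}.
  Root ash: left subtree has 0 nodes { }, right has 1 {pear}.
  Root plum: left subtree has 3 nodes {yew, moss, rose}, right has 7 {bay, sage, teak, lime, cedar, iris, fern}.
    Root moss: left subtree has 1 node {yew}, right has 1 {rose}.
    Root iris: left subtree has 5 nodes {bay, sage, teak, lime, cedar}, right has 1 {fern}.
      Root sage: left subtree has 1 node {bay}, right has 3 {teak, lime, cedar}.
        Root cedar: left subtree has 2 nodes {teak, lime}, right has 0 { }.
          Root lime: left subtree has 1 node {teak}, right has 0 { }.

pear ash yew rose moss bay teak lime cedar sage fern iris plum reed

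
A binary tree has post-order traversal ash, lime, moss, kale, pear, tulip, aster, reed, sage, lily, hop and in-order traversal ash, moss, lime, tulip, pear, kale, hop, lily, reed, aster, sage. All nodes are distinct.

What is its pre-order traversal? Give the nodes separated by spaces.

hop tulip moss ash lime pear kale lily sage reed aster

The last element of post-order is the root; it splits in-order into left and right subtrees.
Root hop: left subtree has 6 nodes {ash, moss, lime, tulip, pear, kale}, right has 4 {lily, reed, aster, sage}.
  Root tulip: left subtree has 3 nodes {ash, moss, lime}, right has 2 {pear, kale}.
    Root moss: left subtree has 1 node {ash}, right has 1 {lime}.
    Root pear: left subtree has 0 nodes { }, right has 1 {kale}.
  Root lily: left subtree has 0 nodes { }, right has 3 {reed, aster, sage}.
    Root sage: left subtree has 2 nodes {reed, aster}, right has 0 { }.
      Root reed: left subtree has 0 nodes { }, right has 1 {aster}.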